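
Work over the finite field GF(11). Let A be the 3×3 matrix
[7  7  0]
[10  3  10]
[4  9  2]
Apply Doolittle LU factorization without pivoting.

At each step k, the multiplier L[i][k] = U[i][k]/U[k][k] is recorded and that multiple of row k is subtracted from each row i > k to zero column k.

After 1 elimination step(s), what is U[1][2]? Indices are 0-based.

k=0: U[0][0]=7
  eliminate (1,0): mult=3, new row 1: (0, 4, 10); set L[1][0]=3
  eliminate (2,0): mult=10, new row 2: (0, 5, 2); set L[2][0]=10

U[1][2] = 10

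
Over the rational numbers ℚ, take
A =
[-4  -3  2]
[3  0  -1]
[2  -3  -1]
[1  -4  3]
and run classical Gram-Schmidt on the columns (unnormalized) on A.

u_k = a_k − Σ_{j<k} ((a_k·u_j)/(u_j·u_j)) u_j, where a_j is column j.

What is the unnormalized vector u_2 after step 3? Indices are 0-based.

u_2 = (-249/508, -43/508, -843/508, 819/508)

Step 1: u_0 = a_0 = (-4, 3, 2, 1).
Step 2: u_1 = a_1 − (1/15)·u_0 = (-41/15, -1/5, -47/15, -61/15).
Step 3: u_2 = a_2 − (-1/3)·u_0 − (-215/508)·u_1 = (-249/508, -43/508, -843/508, 819/508).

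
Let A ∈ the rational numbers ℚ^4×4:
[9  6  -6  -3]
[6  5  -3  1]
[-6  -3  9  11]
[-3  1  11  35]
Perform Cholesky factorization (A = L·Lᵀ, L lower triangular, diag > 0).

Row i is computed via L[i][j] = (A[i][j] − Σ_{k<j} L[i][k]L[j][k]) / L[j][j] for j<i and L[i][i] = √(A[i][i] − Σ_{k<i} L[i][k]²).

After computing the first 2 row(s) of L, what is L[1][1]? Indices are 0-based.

L[1][1] = 1

Step 1: L[0][0] = √(9) = 3.
  L[1][0] = (6) / L[0][0] = 2.
Step 2: L[1][1] = √(1) = 1.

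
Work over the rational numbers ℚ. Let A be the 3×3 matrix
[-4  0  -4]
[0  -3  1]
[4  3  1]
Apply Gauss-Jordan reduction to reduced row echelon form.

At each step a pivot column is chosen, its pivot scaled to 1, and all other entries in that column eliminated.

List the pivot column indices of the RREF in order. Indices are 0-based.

pivot columns: 0, 1, 2

[1] R0 /= -4  ⇒  (1, 0, 1)
     R2 -= 4·R0  ⇒  (0, 3, -3)
[2] R1 /= -3  ⇒  (0, 1, -1/3)
     R2 -= 3·R1  ⇒  (0, 0, -2)
[3] R2 /= -2  ⇒  (0, 0, 1)
     R0 -= 1·R2  ⇒  (1, 0, 0)
     R1 -= -1/3·R2  ⇒  (0, 1, 0)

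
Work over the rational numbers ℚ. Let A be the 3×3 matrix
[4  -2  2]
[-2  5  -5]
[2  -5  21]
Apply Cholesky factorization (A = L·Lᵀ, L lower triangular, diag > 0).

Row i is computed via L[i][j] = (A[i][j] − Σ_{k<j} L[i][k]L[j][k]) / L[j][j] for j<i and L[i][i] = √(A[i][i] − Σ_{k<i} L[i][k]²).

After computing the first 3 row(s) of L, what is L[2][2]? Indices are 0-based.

Step 1: L[0][0] = √(4) = 2.
  L[1][0] = (-2) / L[0][0] = -1.
Step 2: L[1][1] = √(4) = 2.
  L[2][0] = (2) / L[0][0] = 1.
  L[2][1] = (-4) / L[1][1] = -2.
Step 3: L[2][2] = √(16) = 4.

L[2][2] = 4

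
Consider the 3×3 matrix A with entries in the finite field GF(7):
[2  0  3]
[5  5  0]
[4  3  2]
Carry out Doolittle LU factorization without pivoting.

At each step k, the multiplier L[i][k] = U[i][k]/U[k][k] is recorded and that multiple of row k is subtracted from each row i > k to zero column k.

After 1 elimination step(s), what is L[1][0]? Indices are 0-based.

L[1][0] = 6

k=0: U[0][0]=2
  eliminate (1,0): mult=6, new row 1: (0, 5, 3); set L[1][0]=6
  eliminate (2,0): mult=2, new row 2: (0, 3, 3); set L[2][0]=2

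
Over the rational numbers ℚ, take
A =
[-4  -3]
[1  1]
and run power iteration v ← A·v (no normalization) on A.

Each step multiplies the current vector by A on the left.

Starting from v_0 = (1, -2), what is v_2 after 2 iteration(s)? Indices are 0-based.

v_0 = (1, -2).
v_1 = A·v_0 = (2, -1).
v_2 = A·v_1 = (-5, 1).

v_2 = (-5, 1)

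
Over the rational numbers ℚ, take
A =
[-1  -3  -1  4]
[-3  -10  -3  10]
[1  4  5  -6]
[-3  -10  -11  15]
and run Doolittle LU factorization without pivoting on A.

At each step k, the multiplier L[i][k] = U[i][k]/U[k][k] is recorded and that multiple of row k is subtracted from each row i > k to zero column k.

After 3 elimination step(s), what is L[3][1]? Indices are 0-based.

L[3][1] = 1

[col 0] pivot -1
  R1 -= 3*R0 → (0, -1, 0, -2)  (L[1][0] := 3)
  R2 -= -1*R0 → (0, 1, 4, -2)  (L[2][0] := -1)
  R3 -= 3*R0 → (0, -1, -8, 3)  (L[3][0] := 3)
[col 1] pivot -1
  R2 -= -1*R1 → (0, 0, 4, -4)  (L[2][1] := -1)
  R3 -= 1*R1 → (0, 0, -8, 5)  (L[3][1] := 1)
[col 2] pivot 4
  R3 -= -2*R2 → (0, 0, 0, -3)  (L[3][2] := -2)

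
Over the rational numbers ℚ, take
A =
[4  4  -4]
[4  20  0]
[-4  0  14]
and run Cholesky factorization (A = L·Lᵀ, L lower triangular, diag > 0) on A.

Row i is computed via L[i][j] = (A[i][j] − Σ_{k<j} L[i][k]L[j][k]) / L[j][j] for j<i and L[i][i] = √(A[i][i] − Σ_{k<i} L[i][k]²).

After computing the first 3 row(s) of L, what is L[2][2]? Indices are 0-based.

L[2][2] = 3

Step 1: L[0][0] = √(4) = 2.
  L[1][0] = (4) / L[0][0] = 2.
Step 2: L[1][1] = √(16) = 4.
  L[2][0] = (-4) / L[0][0] = -2.
  L[2][1] = (4) / L[1][1] = 1.
Step 3: L[2][2] = √(9) = 3.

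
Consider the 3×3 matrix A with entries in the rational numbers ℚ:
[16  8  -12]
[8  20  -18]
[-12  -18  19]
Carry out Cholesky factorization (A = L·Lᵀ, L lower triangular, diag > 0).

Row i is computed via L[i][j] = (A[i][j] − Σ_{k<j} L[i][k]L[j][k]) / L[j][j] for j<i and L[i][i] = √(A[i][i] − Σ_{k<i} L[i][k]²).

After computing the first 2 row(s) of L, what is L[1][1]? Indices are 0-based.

L[1][1] = 4

Step 1: L[0][0] = √(16) = 4.
  L[1][0] = (8) / L[0][0] = 2.
Step 2: L[1][1] = √(16) = 4.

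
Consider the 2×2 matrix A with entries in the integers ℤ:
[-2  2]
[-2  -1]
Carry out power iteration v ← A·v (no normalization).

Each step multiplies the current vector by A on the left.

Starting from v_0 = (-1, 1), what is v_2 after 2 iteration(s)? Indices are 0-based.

v_2 = (-6, -9)

v_0 = (-1, 1).
v_1 = A·v_0 = (4, 1).
v_2 = A·v_1 = (-6, -9).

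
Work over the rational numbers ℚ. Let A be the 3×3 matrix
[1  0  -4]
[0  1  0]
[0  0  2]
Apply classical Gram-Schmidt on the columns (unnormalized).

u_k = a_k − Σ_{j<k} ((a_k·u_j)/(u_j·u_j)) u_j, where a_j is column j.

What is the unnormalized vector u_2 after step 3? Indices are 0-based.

u_2 = (0, 0, 2)

Step 1: u_0 = a_0 = (1, 0, 0).
Step 2: u_1 = a_1 − (0)·u_0 = (0, 1, 0).
Step 3: u_2 = a_2 − (-4)·u_0 − (0)·u_1 = (0, 0, 2).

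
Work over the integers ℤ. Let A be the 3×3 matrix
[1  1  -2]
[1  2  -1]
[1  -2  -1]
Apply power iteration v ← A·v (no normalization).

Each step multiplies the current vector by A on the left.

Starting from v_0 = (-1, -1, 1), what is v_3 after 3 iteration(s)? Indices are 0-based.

v_3 = (-28, -36, 12)

v_0 = (-1, -1, 1).
v_1 = A·v_0 = (-4, -4, 0).
v_2 = A·v_1 = (-8, -12, 4).
v_3 = A·v_2 = (-28, -36, 12).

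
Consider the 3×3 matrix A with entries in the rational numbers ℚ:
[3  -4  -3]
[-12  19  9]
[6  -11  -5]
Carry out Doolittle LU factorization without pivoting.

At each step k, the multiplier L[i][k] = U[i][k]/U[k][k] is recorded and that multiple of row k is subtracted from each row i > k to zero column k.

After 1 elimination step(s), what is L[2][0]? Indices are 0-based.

k=0: U[0][0]=3
  eliminate (1,0): mult=-4, new row 1: (0, 3, -3); set L[1][0]=-4
  eliminate (2,0): mult=2, new row 2: (0, -3, 1); set L[2][0]=2

L[2][0] = 2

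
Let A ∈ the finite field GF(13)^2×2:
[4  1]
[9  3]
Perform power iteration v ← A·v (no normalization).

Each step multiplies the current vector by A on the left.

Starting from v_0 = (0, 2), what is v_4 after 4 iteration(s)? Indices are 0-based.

v_4 = (4, 9)

v_0 = (0, 2).
v_1 = A·v_0 = (2, 6).
v_2 = A·v_1 = (1, 10).
v_3 = A·v_2 = (1, 0).
v_4 = A·v_3 = (4, 9).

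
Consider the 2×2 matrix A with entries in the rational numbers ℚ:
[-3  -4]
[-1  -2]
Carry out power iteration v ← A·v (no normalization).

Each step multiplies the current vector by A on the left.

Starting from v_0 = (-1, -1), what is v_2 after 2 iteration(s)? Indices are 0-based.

v_2 = (-33, -13)

v_0 = (-1, -1).
v_1 = A·v_0 = (7, 3).
v_2 = A·v_1 = (-33, -13).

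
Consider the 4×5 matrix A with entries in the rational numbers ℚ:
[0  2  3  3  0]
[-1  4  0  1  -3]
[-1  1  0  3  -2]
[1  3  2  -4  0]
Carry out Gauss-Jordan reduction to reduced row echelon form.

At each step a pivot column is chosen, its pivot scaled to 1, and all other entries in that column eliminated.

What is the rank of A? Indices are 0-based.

rank = 4

[1] R0 <-> R1
[1] R0 /= -1  ⇒  (1, -4, 0, -1, 3)
     R2 -= -1·R0  ⇒  (0, -3, 0, 2, 1)
     R3 -= 1·R0  ⇒  (0, 7, 2, -3, -3)
[2] R1 /= 2  ⇒  (0, 1, 3/2, 3/2, 0)
     R0 -= -4·R1  ⇒  (1, 0, 6, 5, 3)
     R2 -= -3·R1  ⇒  (0, 0, 9/2, 13/2, 1)
     R3 -= 7·R1  ⇒  (0, 0, -17/2, -27/2, -3)
[3] R2 /= 9/2  ⇒  (0, 0, 1, 13/9, 2/9)
     R0 -= 6·R2  ⇒  (1, 0, 0, -11/3, 5/3)
     R1 -= 3/2·R2  ⇒  (0, 1, 0, -2/3, -1/3)
     R3 -= -17/2·R2  ⇒  (0, 0, 0, -11/9, -10/9)
[4] R3 /= -11/9  ⇒  (0, 0, 0, 1, 10/11)
     R0 -= -11/3·R3  ⇒  (1, 0, 0, 0, 5)
     R1 -= -2/3·R3  ⇒  (0, 1, 0, 0, 3/11)
     R2 -= 13/9·R3  ⇒  (0, 0, 1, 0, -12/11)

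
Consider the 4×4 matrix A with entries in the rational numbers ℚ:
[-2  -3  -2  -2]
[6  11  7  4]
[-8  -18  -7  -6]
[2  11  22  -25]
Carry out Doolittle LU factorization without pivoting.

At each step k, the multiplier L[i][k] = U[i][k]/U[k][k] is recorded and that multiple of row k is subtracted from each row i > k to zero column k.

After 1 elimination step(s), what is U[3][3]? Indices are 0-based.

U[3][3] = -27

[col 0] pivot -2
  R1 -= -3*R0 → (0, 2, 1, -2)  (L[1][0] := -3)
  R2 -= 4*R0 → (0, -6, 1, 2)  (L[2][0] := 4)
  R3 -= -1*R0 → (0, 8, 20, -27)  (L[3][0] := -1)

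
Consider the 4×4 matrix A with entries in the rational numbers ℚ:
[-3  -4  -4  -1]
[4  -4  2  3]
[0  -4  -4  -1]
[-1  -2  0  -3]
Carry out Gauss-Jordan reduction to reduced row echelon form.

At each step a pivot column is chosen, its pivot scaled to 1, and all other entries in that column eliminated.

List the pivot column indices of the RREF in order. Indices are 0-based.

[1] R0 /= -3  ⇒  (1, 4/3, 4/3, 1/3)
     R1 -= 4·R0  ⇒  (0, -28/3, -10/3, 5/3)
     R3 -= -1·R0  ⇒  (0, -2/3, 4/3, -8/3)
[2] R1 /= -28/3  ⇒  (0, 1, 5/14, -5/28)
     R0 -= 4/3·R1  ⇒  (1, 0, 6/7, 4/7)
     R2 -= -4·R1  ⇒  (0, 0, -18/7, -12/7)
     R3 -= -2/3·R1  ⇒  (0, 0, 11/7, -39/14)
[3] R2 /= -18/7  ⇒  (0, 0, 1, 2/3)
     R0 -= 6/7·R2  ⇒  (1, 0, 0, 0)
     R1 -= 5/14·R2  ⇒  (0, 1, 0, -5/12)
     R3 -= 11/7·R2  ⇒  (0, 0, 0, -23/6)
[4] R3 /= -23/6  ⇒  (0, 0, 0, 1)
     R1 -= -5/12·R3  ⇒  (0, 1, 0, 0)
     R2 -= 2/3·R3  ⇒  (0, 0, 1, 0)

pivot columns: 0, 1, 2, 3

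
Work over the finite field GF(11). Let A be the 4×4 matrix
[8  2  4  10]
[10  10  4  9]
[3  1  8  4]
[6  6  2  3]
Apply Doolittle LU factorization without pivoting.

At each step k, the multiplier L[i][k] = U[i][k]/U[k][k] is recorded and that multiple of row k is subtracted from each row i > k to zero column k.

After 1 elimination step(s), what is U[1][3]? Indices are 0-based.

U[1][3] = 2

[col 0] pivot 8
  R1 -= 4*R0 → (0, 2, 10, 2)  (L[1][0] := 4)
  R2 -= 10*R0 → (0, 3, 1, 3)  (L[2][0] := 10)
  R3 -= 9*R0 → (0, 10, 10, 1)  (L[3][0] := 9)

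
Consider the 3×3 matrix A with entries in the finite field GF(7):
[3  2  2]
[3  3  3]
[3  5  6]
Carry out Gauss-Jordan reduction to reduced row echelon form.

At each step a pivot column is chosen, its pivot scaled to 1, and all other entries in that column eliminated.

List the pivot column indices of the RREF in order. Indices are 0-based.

pivot columns: 0, 1, 2

step 1: normalize row 0 (÷3) = (1, 3, 3)
  row 1: subtract 3×row0 = (0, 1, 1)
  row 2: subtract 3×row0 = (0, 3, 4)
step 2: normalize row 1 (÷1) = (0, 1, 1)
  row 0: subtract 3×row1 = (1, 0, 0)
  row 2: subtract 3×row1 = (0, 0, 1)
step 3: normalize row 2 (÷1) = (0, 0, 1)
  row 1: subtract 1×row2 = (0, 1, 0)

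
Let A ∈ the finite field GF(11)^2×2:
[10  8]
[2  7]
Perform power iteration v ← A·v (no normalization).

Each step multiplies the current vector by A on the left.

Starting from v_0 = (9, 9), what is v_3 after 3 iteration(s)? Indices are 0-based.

v_0 = (9, 9).
v_1 = A·v_0 = (8, 4).
v_2 = A·v_1 = (2, 0).
v_3 = A·v_2 = (9, 4).

v_3 = (9, 4)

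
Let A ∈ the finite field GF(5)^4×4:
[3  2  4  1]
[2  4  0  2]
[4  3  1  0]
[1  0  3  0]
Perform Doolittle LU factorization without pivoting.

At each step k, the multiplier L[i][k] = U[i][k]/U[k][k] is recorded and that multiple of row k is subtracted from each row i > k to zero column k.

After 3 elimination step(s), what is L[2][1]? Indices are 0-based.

k=0: U[0][0]=3
  eliminate (1,0): mult=4, new row 1: (0, 1, 4, 3); set L[1][0]=4
  eliminate (2,0): mult=3, new row 2: (0, 2, 4, 2); set L[2][0]=3
  eliminate (3,0): mult=2, new row 3: (0, 1, 0, 3); set L[3][0]=2
k=1: U[1][1]=1
  eliminate (2,1): mult=2, new row 2: (0, 0, 1, 1); set L[2][1]=2
  eliminate (3,1): mult=1, new row 3: (0, 0, 1, 0); set L[3][1]=1
k=2: U[2][2]=1
  eliminate (3,2): mult=1, new row 3: (0, 0, 0, 4); set L[3][2]=1

L[2][1] = 2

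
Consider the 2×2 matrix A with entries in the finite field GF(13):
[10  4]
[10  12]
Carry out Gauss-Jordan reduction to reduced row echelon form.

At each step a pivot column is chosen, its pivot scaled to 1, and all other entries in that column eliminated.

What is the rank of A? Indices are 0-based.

rank = 2

[1] R0 /= 10  ⇒  (1, 3)
     R1 -= 10·R0  ⇒  (0, 8)
[2] R1 /= 8  ⇒  (0, 1)
     R0 -= 3·R1  ⇒  (1, 0)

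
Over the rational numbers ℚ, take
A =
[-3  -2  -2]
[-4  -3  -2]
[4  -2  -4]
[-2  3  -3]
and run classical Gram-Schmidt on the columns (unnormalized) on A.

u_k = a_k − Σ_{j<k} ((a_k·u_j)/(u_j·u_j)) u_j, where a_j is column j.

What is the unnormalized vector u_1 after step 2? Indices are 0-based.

u_1 = (-26/15, -119/45, -106/45, 143/45)

Step 1: u_0 = a_0 = (-3, -4, 4, -2).
Step 2: u_1 = a_1 − (4/45)·u_0 = (-26/15, -119/45, -106/45, 143/45).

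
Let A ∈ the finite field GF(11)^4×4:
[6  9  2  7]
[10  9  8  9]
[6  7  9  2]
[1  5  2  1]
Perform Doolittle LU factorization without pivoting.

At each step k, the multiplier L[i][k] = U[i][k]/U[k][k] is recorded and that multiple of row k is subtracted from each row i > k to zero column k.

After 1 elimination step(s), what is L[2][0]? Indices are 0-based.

L[2][0] = 1

Step 1: pivot at (0,0) is 6.
  row1 ← row1 − (9)·row0  ⇒  L[1][0]=9, U row1=(0, 5, 1, 1)
  row2 ← row2 − (1)·row0  ⇒  L[2][0]=1, U row2=(0, 9, 7, 6)
  row3 ← row3 − (2)·row0  ⇒  L[3][0]=2, U row3=(0, 9, 9, 9)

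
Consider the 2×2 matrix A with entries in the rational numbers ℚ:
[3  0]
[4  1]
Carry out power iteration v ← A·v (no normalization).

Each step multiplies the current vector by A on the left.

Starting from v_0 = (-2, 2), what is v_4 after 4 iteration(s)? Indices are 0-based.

v_0 = (-2, 2).
v_1 = A·v_0 = (-6, -6).
v_2 = A·v_1 = (-18, -30).
v_3 = A·v_2 = (-54, -102).
v_4 = A·v_3 = (-162, -318).

v_4 = (-162, -318)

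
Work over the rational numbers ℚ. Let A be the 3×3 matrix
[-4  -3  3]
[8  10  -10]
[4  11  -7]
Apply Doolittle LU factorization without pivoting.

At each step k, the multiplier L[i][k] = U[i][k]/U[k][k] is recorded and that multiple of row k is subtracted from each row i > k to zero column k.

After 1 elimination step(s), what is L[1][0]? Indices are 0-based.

L[1][0] = -2

k=0: U[0][0]=-4
  eliminate (1,0): mult=-2, new row 1: (0, 4, -4); set L[1][0]=-2
  eliminate (2,0): mult=-1, new row 2: (0, 8, -4); set L[2][0]=-1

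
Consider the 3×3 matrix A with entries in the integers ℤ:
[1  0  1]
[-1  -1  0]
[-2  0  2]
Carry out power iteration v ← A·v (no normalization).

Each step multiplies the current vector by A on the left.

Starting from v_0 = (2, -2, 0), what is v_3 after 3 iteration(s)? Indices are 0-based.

v_3 = (-14, 4, -20)

v_0 = (2, -2, 0).
v_1 = A·v_0 = (2, 0, -4).
v_2 = A·v_1 = (-2, -2, -12).
v_3 = A·v_2 = (-14, 4, -20).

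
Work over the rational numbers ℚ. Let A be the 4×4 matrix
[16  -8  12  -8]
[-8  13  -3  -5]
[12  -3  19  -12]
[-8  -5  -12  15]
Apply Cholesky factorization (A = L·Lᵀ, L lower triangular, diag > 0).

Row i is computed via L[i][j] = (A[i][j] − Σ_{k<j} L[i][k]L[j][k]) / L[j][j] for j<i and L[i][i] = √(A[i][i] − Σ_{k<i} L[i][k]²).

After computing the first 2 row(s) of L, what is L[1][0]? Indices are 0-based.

Step 1: L[0][0] = √(16) = 4.
  L[1][0] = (-8) / L[0][0] = -2.
Step 2: L[1][1] = √(9) = 3.

L[1][0] = -2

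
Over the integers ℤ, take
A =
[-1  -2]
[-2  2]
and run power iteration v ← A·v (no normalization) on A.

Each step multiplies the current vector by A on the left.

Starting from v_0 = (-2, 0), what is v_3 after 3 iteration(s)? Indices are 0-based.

v_3 = (2, 28)

v_0 = (-2, 0).
v_1 = A·v_0 = (2, 4).
v_2 = A·v_1 = (-10, 4).
v_3 = A·v_2 = (2, 28).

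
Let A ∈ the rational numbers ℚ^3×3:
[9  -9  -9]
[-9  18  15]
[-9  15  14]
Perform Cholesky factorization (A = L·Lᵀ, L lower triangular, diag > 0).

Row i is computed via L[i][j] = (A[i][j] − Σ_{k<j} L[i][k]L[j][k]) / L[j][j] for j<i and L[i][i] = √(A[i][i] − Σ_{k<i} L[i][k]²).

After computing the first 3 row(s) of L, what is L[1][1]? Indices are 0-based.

Step 1: L[0][0] = √(9) = 3.
  L[1][0] = (-9) / L[0][0] = -3.
Step 2: L[1][1] = √(9) = 3.
  L[2][0] = (-9) / L[0][0] = -3.
  L[2][1] = (6) / L[1][1] = 2.
Step 3: L[2][2] = √(1) = 1.

L[1][1] = 3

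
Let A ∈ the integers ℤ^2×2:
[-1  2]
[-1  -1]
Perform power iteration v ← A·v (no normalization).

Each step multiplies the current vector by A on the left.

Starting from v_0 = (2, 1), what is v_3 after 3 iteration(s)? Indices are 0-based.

v_0 = (2, 1).
v_1 = A·v_0 = (0, -3).
v_2 = A·v_1 = (-6, 3).
v_3 = A·v_2 = (12, 3).

v_3 = (12, 3)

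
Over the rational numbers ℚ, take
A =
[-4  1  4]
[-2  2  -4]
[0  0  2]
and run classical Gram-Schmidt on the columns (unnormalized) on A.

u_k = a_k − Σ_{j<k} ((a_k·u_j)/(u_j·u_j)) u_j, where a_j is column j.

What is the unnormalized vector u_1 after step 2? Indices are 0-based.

Step 1: u_0 = a_0 = (-4, -2, 0).
Step 2: u_1 = a_1 − (-2/5)·u_0 = (-3/5, 6/5, 0).

u_1 = (-3/5, 6/5, 0)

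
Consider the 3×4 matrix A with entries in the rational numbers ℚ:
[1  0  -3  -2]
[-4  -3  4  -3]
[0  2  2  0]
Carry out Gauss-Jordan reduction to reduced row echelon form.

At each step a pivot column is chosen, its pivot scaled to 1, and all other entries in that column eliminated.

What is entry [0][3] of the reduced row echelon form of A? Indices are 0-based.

M[0][3] = 23/5

pivot(0,0)=1: scale R0 → (1, 0, -3, -2)
  clear (1,0): R1 −= (-4)R0 → (0, -3, -8, -11)
pivot(1,1)=-3: scale R1 → (0, 1, 8/3, 11/3)
  clear (2,1): R2 −= (2)R1 → (0, 0, -10/3, -22/3)
pivot(2,2)=-10/3: scale R2 → (0, 0, 1, 11/5)
  clear (0,2): R0 −= (-3)R2 → (1, 0, 0, 23/5)
  clear (1,2): R1 −= (8/3)R2 → (0, 1, 0, -11/5)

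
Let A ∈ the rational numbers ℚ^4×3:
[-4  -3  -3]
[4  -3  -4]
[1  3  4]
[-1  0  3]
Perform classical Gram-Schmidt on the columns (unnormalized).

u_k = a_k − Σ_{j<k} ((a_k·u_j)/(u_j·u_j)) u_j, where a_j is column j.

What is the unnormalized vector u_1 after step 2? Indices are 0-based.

Step 1: u_0 = a_0 = (-4, 4, 1, -1).
Step 2: u_1 = a_1 − (3/34)·u_0 = (-45/17, -57/17, 99/34, 3/34).

u_1 = (-45/17, -57/17, 99/34, 3/34)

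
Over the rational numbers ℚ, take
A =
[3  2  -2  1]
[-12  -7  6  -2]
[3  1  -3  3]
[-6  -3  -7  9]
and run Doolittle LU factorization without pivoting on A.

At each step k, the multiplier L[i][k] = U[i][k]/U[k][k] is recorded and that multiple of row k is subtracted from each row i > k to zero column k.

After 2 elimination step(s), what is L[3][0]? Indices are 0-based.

L[3][0] = -2

k=0: U[0][0]=3
  eliminate (1,0): mult=-4, new row 1: (0, 1, -2, 2); set L[1][0]=-4
  eliminate (2,0): mult=1, new row 2: (0, -1, -1, 2); set L[2][0]=1
  eliminate (3,0): mult=-2, new row 3: (0, 1, -11, 11); set L[3][0]=-2
k=1: U[1][1]=1
  eliminate (2,1): mult=-1, new row 2: (0, 0, -3, 4); set L[2][1]=-1
  eliminate (3,1): mult=1, new row 3: (0, 0, -9, 9); set L[3][1]=1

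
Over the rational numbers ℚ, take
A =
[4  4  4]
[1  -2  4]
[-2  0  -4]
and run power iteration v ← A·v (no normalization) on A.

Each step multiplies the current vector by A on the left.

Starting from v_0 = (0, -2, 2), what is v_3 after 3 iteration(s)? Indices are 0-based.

v_0 = (0, -2, 2).
v_1 = A·v_0 = (0, 12, -8).
v_2 = A·v_1 = (16, -56, 32).
v_3 = A·v_2 = (-32, 256, -160).

v_3 = (-32, 256, -160)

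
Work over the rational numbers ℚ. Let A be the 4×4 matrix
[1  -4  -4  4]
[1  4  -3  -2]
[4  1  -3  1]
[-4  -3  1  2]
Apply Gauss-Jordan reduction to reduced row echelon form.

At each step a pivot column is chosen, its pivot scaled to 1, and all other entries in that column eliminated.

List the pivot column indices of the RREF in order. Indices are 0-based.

[1] R0 /= 1  ⇒  (1, -4, -4, 4)
     R1 -= 1·R0  ⇒  (0, 8, 1, -6)
     R2 -= 4·R0  ⇒  (0, 17, 13, -15)
     R3 -= -4·R0  ⇒  (0, -19, -15, 18)
[2] R1 /= 8  ⇒  (0, 1, 1/8, -3/4)
     R0 -= -4·R1  ⇒  (1, 0, -7/2, 1)
     R2 -= 17·R1  ⇒  (0, 0, 87/8, -9/4)
     R3 -= -19·R1  ⇒  (0, 0, -101/8, 15/4)
[3] R2 /= 87/8  ⇒  (0, 0, 1, -6/29)
     R0 -= -7/2·R2  ⇒  (1, 0, 0, 8/29)
     R1 -= 1/8·R2  ⇒  (0, 1, 0, -21/29)
     R3 -= -101/8·R2  ⇒  (0, 0, 0, 33/29)
[4] R3 /= 33/29  ⇒  (0, 0, 0, 1)
     R0 -= 8/29·R3  ⇒  (1, 0, 0, 0)
     R1 -= -21/29·R3  ⇒  (0, 1, 0, 0)
     R2 -= -6/29·R3  ⇒  (0, 0, 1, 0)

pivot columns: 0, 1, 2, 3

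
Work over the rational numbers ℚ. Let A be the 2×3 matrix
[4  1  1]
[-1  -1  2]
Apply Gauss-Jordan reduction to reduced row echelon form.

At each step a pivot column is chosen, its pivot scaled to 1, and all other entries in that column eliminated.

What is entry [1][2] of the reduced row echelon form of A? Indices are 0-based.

M[1][2] = -3

pivot(0,0)=4: scale R0 → (1, 1/4, 1/4)
  clear (1,0): R1 −= (-1)R0 → (0, -3/4, 9/4)
pivot(1,1)=-3/4: scale R1 → (0, 1, -3)
  clear (0,1): R0 −= (1/4)R1 → (1, 0, 1)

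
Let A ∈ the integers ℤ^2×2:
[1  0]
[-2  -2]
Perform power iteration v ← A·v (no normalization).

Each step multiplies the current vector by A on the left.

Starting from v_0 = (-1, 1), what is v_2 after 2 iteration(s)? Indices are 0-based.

v_0 = (-1, 1).
v_1 = A·v_0 = (-1, 0).
v_2 = A·v_1 = (-1, 2).

v_2 = (-1, 2)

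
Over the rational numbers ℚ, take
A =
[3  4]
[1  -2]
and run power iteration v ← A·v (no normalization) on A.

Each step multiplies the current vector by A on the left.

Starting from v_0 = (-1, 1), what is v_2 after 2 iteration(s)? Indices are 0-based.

v_0 = (-1, 1).
v_1 = A·v_0 = (1, -3).
v_2 = A·v_1 = (-9, 7).

v_2 = (-9, 7)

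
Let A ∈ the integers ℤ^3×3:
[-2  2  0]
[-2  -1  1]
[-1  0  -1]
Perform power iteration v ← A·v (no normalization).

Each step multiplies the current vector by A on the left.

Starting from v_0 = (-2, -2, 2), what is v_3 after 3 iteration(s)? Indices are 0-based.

v_0 = (-2, -2, 2).
v_1 = A·v_0 = (0, 8, 0).
v_2 = A·v_1 = (16, -8, 0).
v_3 = A·v_2 = (-48, -24, -16).

v_3 = (-48, -24, -16)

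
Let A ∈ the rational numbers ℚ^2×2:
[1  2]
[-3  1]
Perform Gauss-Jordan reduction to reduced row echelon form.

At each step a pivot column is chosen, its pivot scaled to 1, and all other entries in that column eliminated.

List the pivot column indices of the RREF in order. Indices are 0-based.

pivot columns: 0, 1

pivot(0,0)=1: scale R0 → (1, 2)
  clear (1,0): R1 −= (-3)R0 → (0, 7)
pivot(1,1)=7: scale R1 → (0, 1)
  clear (0,1): R0 −= (2)R1 → (1, 0)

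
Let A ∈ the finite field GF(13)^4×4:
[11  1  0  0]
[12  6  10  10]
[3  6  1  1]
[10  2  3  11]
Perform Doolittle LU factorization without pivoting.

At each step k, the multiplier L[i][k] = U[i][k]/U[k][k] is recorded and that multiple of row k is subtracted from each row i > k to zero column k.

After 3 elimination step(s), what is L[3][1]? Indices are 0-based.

[col 0] pivot 11
  R1 -= 7*R0 → (0, 12, 10, 10)  (L[1][0] := 7)
  R2 -= 5*R0 → (0, 1, 1, 1)  (L[2][0] := 5)
  R3 -= 8*R0 → (0, 7, 3, 11)  (L[3][0] := 8)
[col 1] pivot 12
  R2 -= 12*R1 → (0, 0, 11, 11)  (L[2][1] := 12)
  R3 -= 6*R1 → (0, 0, 8, 3)  (L[3][1] := 6)
[col 2] pivot 11
  R3 -= 9*R2 → (0, 0, 0, 8)  (L[3][2] := 9)

L[3][1] = 6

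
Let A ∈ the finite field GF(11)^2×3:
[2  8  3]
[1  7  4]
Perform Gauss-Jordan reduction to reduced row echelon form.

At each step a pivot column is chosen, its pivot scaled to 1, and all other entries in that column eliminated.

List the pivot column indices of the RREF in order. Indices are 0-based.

pivot(0,0)=2: scale R0 → (1, 4, 7)
  clear (1,0): R1 −= (1)R0 → (0, 3, 8)
pivot(1,1)=3: scale R1 → (0, 1, 10)
  clear (0,1): R0 −= (4)R1 → (1, 0, 0)

pivot columns: 0, 1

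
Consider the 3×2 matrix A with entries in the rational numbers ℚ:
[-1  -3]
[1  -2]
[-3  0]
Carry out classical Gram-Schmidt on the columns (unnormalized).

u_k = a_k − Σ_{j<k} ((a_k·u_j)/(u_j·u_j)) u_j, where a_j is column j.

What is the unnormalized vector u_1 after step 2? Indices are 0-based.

u_1 = (-32/11, -23/11, 3/11)

Step 1: u_0 = a_0 = (-1, 1, -3).
Step 2: u_1 = a_1 − (1/11)·u_0 = (-32/11, -23/11, 3/11).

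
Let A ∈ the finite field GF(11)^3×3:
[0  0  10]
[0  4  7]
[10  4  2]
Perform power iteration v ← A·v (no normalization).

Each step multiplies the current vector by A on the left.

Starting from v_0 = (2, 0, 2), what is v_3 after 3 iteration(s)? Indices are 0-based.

v_3 = (4, 10, 10)

v_0 = (2, 0, 2).
v_1 = A·v_0 = (9, 3, 2).
v_2 = A·v_1 = (9, 4, 7).
v_3 = A·v_2 = (4, 10, 10).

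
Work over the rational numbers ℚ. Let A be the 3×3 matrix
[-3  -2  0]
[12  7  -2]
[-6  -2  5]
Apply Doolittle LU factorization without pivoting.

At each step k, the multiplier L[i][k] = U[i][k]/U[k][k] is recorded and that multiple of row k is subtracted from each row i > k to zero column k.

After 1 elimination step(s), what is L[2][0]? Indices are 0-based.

L[2][0] = 2

[col 0] pivot -3
  R1 -= -4*R0 → (0, -1, -2)  (L[1][0] := -4)
  R2 -= 2*R0 → (0, 2, 5)  (L[2][0] := 2)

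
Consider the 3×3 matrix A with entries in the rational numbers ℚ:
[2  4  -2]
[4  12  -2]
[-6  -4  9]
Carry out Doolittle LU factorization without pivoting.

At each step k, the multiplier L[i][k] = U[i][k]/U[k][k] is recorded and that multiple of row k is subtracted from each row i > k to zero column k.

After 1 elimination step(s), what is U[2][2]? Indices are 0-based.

Step 1: pivot at (0,0) is 2.
  row1 ← row1 − (2)·row0  ⇒  L[1][0]=2, U row1=(0, 4, 2)
  row2 ← row2 − (-3)·row0  ⇒  L[2][0]=-3, U row2=(0, 8, 3)

U[2][2] = 3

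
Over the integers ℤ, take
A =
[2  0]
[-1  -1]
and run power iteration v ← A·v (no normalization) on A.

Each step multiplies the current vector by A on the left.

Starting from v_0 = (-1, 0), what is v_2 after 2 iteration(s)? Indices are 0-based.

v_0 = (-1, 0).
v_1 = A·v_0 = (-2, 1).
v_2 = A·v_1 = (-4, 1).

v_2 = (-4, 1)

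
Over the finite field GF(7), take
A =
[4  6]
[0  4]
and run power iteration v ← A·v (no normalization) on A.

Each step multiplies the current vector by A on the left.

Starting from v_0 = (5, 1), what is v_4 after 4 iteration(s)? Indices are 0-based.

v_0 = (5, 1).
v_1 = A·v_0 = (5, 4).
v_2 = A·v_1 = (2, 2).
v_3 = A·v_2 = (6, 1).
v_4 = A·v_3 = (2, 4).

v_4 = (2, 4)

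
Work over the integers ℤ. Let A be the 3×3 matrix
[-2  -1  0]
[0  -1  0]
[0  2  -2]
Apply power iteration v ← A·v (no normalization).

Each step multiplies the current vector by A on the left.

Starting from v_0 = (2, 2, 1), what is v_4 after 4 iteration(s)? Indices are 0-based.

v_0 = (2, 2, 1).
v_1 = A·v_0 = (-6, -2, 2).
v_2 = A·v_1 = (14, 2, -8).
v_3 = A·v_2 = (-30, -2, 20).
v_4 = A·v_3 = (62, 2, -44).

v_4 = (62, 2, -44)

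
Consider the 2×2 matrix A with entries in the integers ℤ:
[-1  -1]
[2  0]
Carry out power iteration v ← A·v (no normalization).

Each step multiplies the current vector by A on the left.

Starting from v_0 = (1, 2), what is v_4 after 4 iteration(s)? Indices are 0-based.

v_4 = (-7, 10)

v_0 = (1, 2).
v_1 = A·v_0 = (-3, 2).
v_2 = A·v_1 = (1, -6).
v_3 = A·v_2 = (5, 2).
v_4 = A·v_3 = (-7, 10).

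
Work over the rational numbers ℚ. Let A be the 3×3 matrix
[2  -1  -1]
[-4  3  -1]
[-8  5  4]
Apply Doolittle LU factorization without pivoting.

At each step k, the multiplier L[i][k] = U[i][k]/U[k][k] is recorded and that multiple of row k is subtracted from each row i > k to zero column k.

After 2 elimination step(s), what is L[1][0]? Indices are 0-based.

L[1][0] = -2

[col 0] pivot 2
  R1 -= -2*R0 → (0, 1, -3)  (L[1][0] := -2)
  R2 -= -4*R0 → (0, 1, 0)  (L[2][0] := -4)
[col 1] pivot 1
  R2 -= 1*R1 → (0, 0, 3)  (L[2][1] := 1)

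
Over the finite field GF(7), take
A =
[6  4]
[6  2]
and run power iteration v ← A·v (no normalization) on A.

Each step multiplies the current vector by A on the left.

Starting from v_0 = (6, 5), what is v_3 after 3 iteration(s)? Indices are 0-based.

v_3 = (2, 0)

v_0 = (6, 5).
v_1 = A·v_0 = (0, 4).
v_2 = A·v_1 = (2, 1).
v_3 = A·v_2 = (2, 0).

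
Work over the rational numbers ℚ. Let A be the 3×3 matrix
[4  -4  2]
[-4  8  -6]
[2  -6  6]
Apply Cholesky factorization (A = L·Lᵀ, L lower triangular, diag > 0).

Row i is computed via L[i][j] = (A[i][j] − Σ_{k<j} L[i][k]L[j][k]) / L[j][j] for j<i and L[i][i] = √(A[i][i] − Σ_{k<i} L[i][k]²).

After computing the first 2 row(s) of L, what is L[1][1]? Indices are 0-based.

L[1][1] = 2

Step 1: L[0][0] = √(4) = 2.
  L[1][0] = (-4) / L[0][0] = -2.
Step 2: L[1][1] = √(4) = 2.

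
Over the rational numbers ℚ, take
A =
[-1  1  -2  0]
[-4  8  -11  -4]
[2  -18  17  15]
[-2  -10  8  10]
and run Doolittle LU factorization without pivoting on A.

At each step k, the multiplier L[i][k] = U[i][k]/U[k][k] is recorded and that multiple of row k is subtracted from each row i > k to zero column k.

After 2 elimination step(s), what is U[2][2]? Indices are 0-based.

U[2][2] = 1

[col 0] pivot -1
  R1 -= 4*R0 → (0, 4, -3, -4)  (L[1][0] := 4)
  R2 -= -2*R0 → (0, -16, 13, 15)  (L[2][0] := -2)
  R3 -= 2*R0 → (0, -12, 12, 10)  (L[3][0] := 2)
[col 1] pivot 4
  R2 -= -4*R1 → (0, 0, 1, -1)  (L[2][1] := -4)
  R3 -= -3*R1 → (0, 0, 3, -2)  (L[3][1] := -3)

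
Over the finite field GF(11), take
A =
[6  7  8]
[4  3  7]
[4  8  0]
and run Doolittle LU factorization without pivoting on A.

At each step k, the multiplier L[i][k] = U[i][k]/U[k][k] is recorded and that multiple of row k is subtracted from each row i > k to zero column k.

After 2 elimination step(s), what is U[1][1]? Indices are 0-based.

U[1][1] = 2

Step 1: pivot at (0,0) is 6.
  row1 ← row1 − (8)·row0  ⇒  L[1][0]=8, U row1=(0, 2, 9)
  row2 ← row2 − (8)·row0  ⇒  L[2][0]=8, U row2=(0, 7, 2)
Step 2: pivot at (1,1) is 2.
  row2 ← row2 − (9)·row1  ⇒  L[2][1]=9, U row2=(0, 0, 9)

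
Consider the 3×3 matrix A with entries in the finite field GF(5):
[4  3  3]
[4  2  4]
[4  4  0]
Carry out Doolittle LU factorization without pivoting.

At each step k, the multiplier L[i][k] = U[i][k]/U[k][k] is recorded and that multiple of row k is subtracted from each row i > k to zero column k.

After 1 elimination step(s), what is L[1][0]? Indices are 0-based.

L[1][0] = 1

Step 1: pivot at (0,0) is 4.
  row1 ← row1 − (1)·row0  ⇒  L[1][0]=1, U row1=(0, 4, 1)
  row2 ← row2 − (1)·row0  ⇒  L[2][0]=1, U row2=(0, 1, 2)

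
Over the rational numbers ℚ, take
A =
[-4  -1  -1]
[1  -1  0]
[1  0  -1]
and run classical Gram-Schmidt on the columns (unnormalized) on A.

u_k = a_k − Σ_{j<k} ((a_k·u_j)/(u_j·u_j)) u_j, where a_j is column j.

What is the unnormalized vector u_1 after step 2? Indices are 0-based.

u_1 = (-1/3, -7/6, -1/6)

Step 1: u_0 = a_0 = (-4, 1, 1).
Step 2: u_1 = a_1 − (1/6)·u_0 = (-1/3, -7/6, -1/6).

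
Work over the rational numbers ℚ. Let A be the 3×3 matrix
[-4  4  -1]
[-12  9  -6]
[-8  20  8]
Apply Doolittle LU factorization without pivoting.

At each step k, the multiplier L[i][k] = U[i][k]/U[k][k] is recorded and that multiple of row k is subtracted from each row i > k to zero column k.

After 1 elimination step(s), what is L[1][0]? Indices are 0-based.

L[1][0] = 3

k=0: U[0][0]=-4
  eliminate (1,0): mult=3, new row 1: (0, -3, -3); set L[1][0]=3
  eliminate (2,0): mult=2, new row 2: (0, 12, 10); set L[2][0]=2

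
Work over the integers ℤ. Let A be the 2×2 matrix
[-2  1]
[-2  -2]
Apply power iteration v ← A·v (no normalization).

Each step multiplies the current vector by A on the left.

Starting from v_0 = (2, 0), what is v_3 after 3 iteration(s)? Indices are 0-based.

v_3 = (8, -40)

v_0 = (2, 0).
v_1 = A·v_0 = (-4, -4).
v_2 = A·v_1 = (4, 16).
v_3 = A·v_2 = (8, -40).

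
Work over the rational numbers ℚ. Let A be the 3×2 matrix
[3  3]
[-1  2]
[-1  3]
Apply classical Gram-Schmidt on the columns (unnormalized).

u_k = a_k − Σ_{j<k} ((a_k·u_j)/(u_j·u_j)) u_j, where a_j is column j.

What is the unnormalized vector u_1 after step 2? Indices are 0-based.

Step 1: u_0 = a_0 = (3, -1, -1).
Step 2: u_1 = a_1 − (4/11)·u_0 = (21/11, 26/11, 37/11).

u_1 = (21/11, 26/11, 37/11)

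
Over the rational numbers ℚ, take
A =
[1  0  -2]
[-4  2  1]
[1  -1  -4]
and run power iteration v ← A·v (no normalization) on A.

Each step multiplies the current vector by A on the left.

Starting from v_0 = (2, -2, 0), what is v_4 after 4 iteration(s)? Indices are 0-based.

v_4 = (-62, -30, -88)

v_0 = (2, -2, 0).
v_1 = A·v_0 = (2, -12, 4).
v_2 = A·v_1 = (-6, -28, -2).
v_3 = A·v_2 = (-2, -34, 30).
v_4 = A·v_3 = (-62, -30, -88).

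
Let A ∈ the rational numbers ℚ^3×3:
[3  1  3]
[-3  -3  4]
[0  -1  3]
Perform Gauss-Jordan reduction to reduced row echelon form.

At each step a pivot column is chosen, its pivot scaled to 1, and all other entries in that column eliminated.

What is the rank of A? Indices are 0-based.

rank = 3

[1] R0 /= 3  ⇒  (1, 1/3, 1)
     R1 -= -3·R0  ⇒  (0, -2, 7)
[2] R1 /= -2  ⇒  (0, 1, -7/2)
     R0 -= 1/3·R1  ⇒  (1, 0, 13/6)
     R2 -= -1·R1  ⇒  (0, 0, -1/2)
[3] R2 /= -1/2  ⇒  (0, 0, 1)
     R0 -= 13/6·R2  ⇒  (1, 0, 0)
     R1 -= -7/2·R2  ⇒  (0, 1, 0)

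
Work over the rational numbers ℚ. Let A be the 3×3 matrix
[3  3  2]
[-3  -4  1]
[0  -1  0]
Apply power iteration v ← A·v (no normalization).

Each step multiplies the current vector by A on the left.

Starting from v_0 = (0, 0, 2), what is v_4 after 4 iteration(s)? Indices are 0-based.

v_4 = (82, -46, -24)

v_0 = (0, 0, 2).
v_1 = A·v_0 = (4, 2, 0).
v_2 = A·v_1 = (18, -20, -2).
v_3 = A·v_2 = (-10, 24, 20).
v_4 = A·v_3 = (82, -46, -24).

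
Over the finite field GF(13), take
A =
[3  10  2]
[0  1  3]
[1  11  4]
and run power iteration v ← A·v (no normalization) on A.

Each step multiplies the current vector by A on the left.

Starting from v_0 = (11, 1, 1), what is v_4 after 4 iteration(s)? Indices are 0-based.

v_0 = (11, 1, 1).
v_1 = A·v_0 = (6, 4, 0).
v_2 = A·v_1 = (6, 4, 11).
v_3 = A·v_2 = (2, 11, 3).
v_4 = A·v_3 = (5, 7, 5).

v_4 = (5, 7, 5)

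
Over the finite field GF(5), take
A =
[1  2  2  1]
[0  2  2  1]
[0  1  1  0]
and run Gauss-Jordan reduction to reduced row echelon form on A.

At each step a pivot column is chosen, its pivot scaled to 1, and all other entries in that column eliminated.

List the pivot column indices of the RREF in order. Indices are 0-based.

pivot columns: 0, 1, 3

[1] R0 /= 1  ⇒  (1, 2, 2, 1)
[2] R1 /= 2  ⇒  (0, 1, 1, 3)
     R0 -= 2·R1  ⇒  (1, 0, 0, 0)
     R2 -= 1·R1  ⇒  (0, 0, 0, 2)
column 2 empty below row 2
[3] R2 /= 2  ⇒  (0, 0, 0, 1)
     R1 -= 3·R2  ⇒  (0, 1, 1, 0)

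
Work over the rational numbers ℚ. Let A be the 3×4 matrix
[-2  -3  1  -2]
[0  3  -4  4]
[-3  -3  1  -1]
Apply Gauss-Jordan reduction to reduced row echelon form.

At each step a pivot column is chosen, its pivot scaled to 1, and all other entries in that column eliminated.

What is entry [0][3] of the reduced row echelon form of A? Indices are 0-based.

M[0][3] = -1

step 1: normalize row 0 (÷-2) = (1, 3/2, -1/2, 1)
  row 2: subtract -3×row0 = (0, 3/2, -1/2, 2)
step 2: normalize row 1 (÷3) = (0, 1, -4/3, 4/3)
  row 0: subtract 3/2×row1 = (1, 0, 3/2, -1)
  row 2: subtract 3/2×row1 = (0, 0, 3/2, 0)
step 3: normalize row 2 (÷3/2) = (0, 0, 1, 0)
  row 0: subtract 3/2×row2 = (1, 0, 0, -1)
  row 1: subtract -4/3×row2 = (0, 1, 0, 4/3)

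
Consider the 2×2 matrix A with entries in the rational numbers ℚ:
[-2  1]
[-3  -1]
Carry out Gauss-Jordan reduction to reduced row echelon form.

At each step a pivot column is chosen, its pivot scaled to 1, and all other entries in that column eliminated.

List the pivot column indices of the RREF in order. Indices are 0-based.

pivot columns: 0, 1

[1] R0 /= -2  ⇒  (1, -1/2)
     R1 -= -3·R0  ⇒  (0, -5/2)
[2] R1 /= -5/2  ⇒  (0, 1)
     R0 -= -1/2·R1  ⇒  (1, 0)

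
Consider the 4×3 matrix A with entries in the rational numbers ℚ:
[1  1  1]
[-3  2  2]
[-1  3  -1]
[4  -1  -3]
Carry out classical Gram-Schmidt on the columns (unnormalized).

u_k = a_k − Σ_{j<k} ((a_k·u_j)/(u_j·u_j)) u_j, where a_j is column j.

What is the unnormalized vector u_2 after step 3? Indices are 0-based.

Step 1: u_0 = a_0 = (1, -3, -1, 4).
Step 2: u_1 = a_1 − (-4/9)·u_0 = (13/9, 2/3, 23/9, 7/9).
Step 3: u_2 = a_2 − (-16/27)·u_0 − (-19/87)·u_1 = (166/87, 32/87, -30/29, -40/87).

u_2 = (166/87, 32/87, -30/29, -40/87)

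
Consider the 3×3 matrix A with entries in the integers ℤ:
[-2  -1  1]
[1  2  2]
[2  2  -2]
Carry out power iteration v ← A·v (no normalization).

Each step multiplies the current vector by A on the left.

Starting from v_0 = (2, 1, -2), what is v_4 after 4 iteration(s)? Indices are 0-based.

v_0 = (2, 1, -2).
v_1 = A·v_0 = (-7, 0, 10).
v_2 = A·v_1 = (24, 13, -34).
v_3 = A·v_2 = (-95, -18, 142).
v_4 = A·v_3 = (350, 153, -510).

v_4 = (350, 153, -510)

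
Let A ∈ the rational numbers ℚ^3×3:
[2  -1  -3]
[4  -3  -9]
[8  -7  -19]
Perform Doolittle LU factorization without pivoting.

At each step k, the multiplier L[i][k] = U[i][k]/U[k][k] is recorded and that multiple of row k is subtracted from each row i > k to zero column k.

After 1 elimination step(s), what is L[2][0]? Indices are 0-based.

Step 1: pivot at (0,0) is 2.
  row1 ← row1 − (2)·row0  ⇒  L[1][0]=2, U row1=(0, -1, -3)
  row2 ← row2 − (4)·row0  ⇒  L[2][0]=4, U row2=(0, -3, -7)

L[2][0] = 4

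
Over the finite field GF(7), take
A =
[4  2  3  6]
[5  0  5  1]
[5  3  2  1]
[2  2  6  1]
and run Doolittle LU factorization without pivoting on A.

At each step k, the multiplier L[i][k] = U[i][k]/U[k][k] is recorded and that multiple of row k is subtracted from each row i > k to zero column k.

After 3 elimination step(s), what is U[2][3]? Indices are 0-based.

U[2][3] = 2

Step 1: pivot at (0,0) is 4.
  row1 ← row1 − (3)·row0  ⇒  L[1][0]=3, U row1=(0, 1, 3, 4)
  row2 ← row2 − (3)·row0  ⇒  L[2][0]=3, U row2=(0, 4, 0, 4)
  row3 ← row3 − (4)·row0  ⇒  L[3][0]=4, U row3=(0, 1, 1, 5)
Step 2: pivot at (1,1) is 1.
  row2 ← row2 − (4)·row1  ⇒  L[2][1]=4, U row2=(0, 0, 2, 2)
  row3 ← row3 − (1)·row1  ⇒  L[3][1]=1, U row3=(0, 0, 5, 1)
Step 3: pivot at (2,2) is 2.
  row3 ← row3 − (6)·row2  ⇒  L[3][2]=6, U row3=(0, 0, 0, 3)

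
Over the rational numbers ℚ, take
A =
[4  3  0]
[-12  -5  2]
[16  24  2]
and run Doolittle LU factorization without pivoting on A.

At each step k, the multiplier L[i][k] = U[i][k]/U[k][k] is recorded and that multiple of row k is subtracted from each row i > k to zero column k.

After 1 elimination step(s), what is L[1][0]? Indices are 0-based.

Step 1: pivot at (0,0) is 4.
  row1 ← row1 − (-3)·row0  ⇒  L[1][0]=-3, U row1=(0, 4, 2)
  row2 ← row2 − (4)·row0  ⇒  L[2][0]=4, U row2=(0, 12, 2)

L[1][0] = -3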